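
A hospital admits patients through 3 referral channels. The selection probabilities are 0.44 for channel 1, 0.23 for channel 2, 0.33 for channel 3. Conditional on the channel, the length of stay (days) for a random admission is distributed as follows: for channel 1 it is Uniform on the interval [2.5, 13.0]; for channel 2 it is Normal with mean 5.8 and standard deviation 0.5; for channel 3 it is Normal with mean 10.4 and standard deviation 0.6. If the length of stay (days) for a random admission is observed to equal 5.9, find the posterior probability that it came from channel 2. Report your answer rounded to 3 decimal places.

0.811

Likelihoods f(5.9 | ·): 1: 0.0952381; 2: 0.782085; 3: 4.0572e-13.
Posterior ∝ prior × likelihood. Numerator for 2: 0.23·0.782085 = 0.17988.
Normalizing constant: 0.44·0.0952381 + 0.23·0.782085 + 0.33·4.0572e-13 = 0.221784.
P(2 | observation) = 0.17988 / 0.221784 = 0.811056.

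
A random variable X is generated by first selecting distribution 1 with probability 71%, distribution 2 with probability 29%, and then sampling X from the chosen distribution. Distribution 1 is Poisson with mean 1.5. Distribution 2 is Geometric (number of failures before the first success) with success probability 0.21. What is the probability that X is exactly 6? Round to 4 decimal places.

Conditional on each component, P(X = 6): 1: 0.00352999; 2: 0.0510484.
By total probability, P(X = 6) = 0.71·0.00352999 + 0.29·0.0510484 = 0.0173103.

0.0173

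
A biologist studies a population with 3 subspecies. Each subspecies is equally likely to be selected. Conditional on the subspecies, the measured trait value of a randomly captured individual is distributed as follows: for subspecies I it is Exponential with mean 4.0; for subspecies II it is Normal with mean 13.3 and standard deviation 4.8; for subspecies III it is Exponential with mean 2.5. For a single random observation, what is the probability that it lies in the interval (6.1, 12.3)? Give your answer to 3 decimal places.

Conditional on each subspecies, P(6.1 < X < 12.3): I: 0.171431; II: 0.350677; III: 0.0798617.
By total probability, P(6.1 < X < 12.3) = 0.333333·0.171431 + 0.333333·0.350677 + 0.333333·0.0798617 = 0.200657.

0.201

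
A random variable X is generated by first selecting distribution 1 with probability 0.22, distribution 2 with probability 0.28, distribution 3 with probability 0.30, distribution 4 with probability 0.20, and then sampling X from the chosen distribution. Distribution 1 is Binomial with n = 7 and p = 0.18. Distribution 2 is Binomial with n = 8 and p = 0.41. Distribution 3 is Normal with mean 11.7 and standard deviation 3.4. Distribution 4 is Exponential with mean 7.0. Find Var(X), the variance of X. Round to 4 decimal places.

30.9874

Per component, 1: μ=1.26, E[X²]=2.6208; 2: μ=3.28, E[X²]=12.6936; 3: μ=11.7, E[X²]=148.45; 4: μ=7, E[X²]=98.
E[X] = 0.22·1.26 + 0.28·3.28 + 0.3·11.7 + 0.2·7 = 6.1056.
E[X²] = 0.22·2.6208 + 0.28·12.6936 + 0.3·148.45 + 0.2·98 = 68.2658.
Var(X) = E[X²] − (E[X])² = 68.2658 − 37.2784 = 30.9874.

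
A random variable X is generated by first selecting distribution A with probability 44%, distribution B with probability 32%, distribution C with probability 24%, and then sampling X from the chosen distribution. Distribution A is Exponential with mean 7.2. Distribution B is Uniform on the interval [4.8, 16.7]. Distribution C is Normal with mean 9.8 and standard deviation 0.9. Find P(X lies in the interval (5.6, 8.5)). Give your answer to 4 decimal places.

0.1628

Conditional on each component, P(5.6 < X < 8.5): A: 0.152318; B: 0.243697; C: 0.0743055.
By total probability, P(5.6 < X < 8.5) = 0.44·0.152318 + 0.32·0.243697 + 0.24·0.0743055 = 0.162836.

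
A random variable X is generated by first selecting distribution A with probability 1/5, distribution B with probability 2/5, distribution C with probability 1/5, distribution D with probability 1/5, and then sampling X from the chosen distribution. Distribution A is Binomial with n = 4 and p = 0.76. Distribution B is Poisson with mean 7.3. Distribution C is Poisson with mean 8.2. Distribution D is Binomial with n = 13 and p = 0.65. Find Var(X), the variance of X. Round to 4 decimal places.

9.1581

Per component, A: μ=3.04, E[X²]=9.9712; B: μ=7.3, E[X²]=60.59; C: μ=8.2, E[X²]=75.44; D: μ=8.45, E[X²]=74.36.
E[X] = 0.2·3.04 + 0.4·7.3 + 0.2·8.2 + 0.2·8.45 = 6.858.
E[X²] = 0.2·9.9712 + 0.4·60.59 + 0.2·75.44 + 0.2·74.36 = 56.1902.
Var(X) = E[X²] − (E[X])² = 56.1902 − 47.0322 = 9.15808.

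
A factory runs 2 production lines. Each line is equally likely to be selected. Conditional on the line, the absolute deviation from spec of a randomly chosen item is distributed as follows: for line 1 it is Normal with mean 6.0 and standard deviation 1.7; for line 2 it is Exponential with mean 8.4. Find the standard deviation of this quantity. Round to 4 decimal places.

6.1778

Per component, 1: μ=6, E[X²]=38.89; 2: μ=8.4, E[X²]=141.12.
E[X] = 0.5·6 + 0.5·8.4 = 7.2.
E[X²] = 0.5·38.89 + 0.5·141.12 = 90.005.
Var(X) = E[X²] − (E[X])² = 90.005 − 51.84 = 38.165.
SD(X) = √38.165 = 6.17778.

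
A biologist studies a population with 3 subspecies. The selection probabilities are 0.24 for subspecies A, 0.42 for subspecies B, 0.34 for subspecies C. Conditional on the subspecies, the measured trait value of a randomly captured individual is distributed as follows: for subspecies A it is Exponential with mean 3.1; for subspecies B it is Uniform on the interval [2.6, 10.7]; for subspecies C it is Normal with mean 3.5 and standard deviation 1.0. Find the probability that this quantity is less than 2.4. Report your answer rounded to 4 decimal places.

Conditional on each subspecies, P(X < 2.4): A: 0.538925; B: 0; C: 0.135666.
By total probability, P(X < 2.4) = 0.24·0.538925 + 0.42·0 + 0.34·0.135666 = 0.175468.

0.1755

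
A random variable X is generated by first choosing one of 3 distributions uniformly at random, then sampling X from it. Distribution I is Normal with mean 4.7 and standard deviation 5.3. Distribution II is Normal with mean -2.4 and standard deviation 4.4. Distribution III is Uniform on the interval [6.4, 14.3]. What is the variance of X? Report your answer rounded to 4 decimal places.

Per component, I: μ=4.7, E[X²]=50.18; II: μ=-2.4, E[X²]=25.12; III: μ=10.35, E[X²]=112.323.
E[X] = 0.333333·4.7 + 0.333333·-2.4 + 0.333333·10.35 = 4.21667.
E[X²] = 0.333333·50.18 + 0.333333·25.12 + 0.333333·112.323 = 62.5411.
Var(X) = E[X²] − (E[X])² = 62.5411 − 17.7803 = 44.7608.

44.7608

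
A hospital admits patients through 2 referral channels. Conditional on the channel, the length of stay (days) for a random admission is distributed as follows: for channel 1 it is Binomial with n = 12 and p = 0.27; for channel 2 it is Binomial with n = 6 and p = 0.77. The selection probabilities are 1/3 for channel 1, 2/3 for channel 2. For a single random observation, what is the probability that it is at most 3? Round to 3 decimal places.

0.288

Conditional on each channel, P(X ≤ 3): 1: 0.586255; 2: 0.139102.
By total probability, P(X ≤ 3) = 0.333333·0.586255 + 0.666667·0.139102 = 0.288153.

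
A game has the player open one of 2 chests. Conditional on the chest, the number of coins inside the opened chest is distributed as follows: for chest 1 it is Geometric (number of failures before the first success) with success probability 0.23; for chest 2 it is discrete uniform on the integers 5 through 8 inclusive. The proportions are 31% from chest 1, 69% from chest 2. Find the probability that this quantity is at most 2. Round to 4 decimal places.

0.1685

Conditional on each chest, P(X ≤ 2): 1: 0.543467; 2: 0.
By total probability, P(X ≤ 2) = 0.31·0.543467 + 0.69·0 = 0.168475.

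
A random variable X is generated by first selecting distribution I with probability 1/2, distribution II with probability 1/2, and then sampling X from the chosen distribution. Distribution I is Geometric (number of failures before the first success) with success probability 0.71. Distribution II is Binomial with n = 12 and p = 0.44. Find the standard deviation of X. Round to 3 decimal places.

2.775

Per component, I: μ=0.408451, E[X²]=0.742115; II: μ=5.28, E[X²]=30.8352.
E[X] = 0.5·0.408451 + 0.5·5.28 = 2.84423.
E[X²] = 0.5·0.742115 + 0.5·30.8352 = 15.7887.
Var(X) = E[X²] − (E[X])² = 15.7887 − 8.08962 = 7.69904.
SD(X) = √7.69904 = 2.77471.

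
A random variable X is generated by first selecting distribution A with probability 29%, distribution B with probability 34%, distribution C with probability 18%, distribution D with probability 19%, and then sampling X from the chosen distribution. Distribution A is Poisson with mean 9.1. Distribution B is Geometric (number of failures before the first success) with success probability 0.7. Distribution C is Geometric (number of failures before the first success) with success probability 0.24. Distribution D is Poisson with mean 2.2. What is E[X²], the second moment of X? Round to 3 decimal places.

For each component E[X²] = Var + (mean)², giving A: 91.91; B: 0.795918; C: 23.2222; D: 7.04.
Overall E[X²] = 0.29·91.91 + 0.34·0.795918 + 0.18·23.2222 + 0.19·7.04 = 32.4421.

32.442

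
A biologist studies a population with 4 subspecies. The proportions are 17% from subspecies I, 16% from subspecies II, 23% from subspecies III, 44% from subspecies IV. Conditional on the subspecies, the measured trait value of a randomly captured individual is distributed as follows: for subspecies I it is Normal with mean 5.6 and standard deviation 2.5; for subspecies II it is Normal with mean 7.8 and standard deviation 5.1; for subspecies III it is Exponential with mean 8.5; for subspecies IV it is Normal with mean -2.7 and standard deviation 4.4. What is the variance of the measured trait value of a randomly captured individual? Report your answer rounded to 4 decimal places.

Per component, I: μ=5.6, E[X²]=37.61; II: μ=7.8, E[X²]=86.85; III: μ=8.5, E[X²]=144.5; IV: μ=-2.7, E[X²]=26.65.
E[X] = 0.17·5.6 + 0.16·7.8 + 0.23·8.5 + 0.44·-2.7 = 2.967.
E[X²] = 0.17·37.61 + 0.16·86.85 + 0.23·144.5 + 0.44·26.65 = 65.2507.
Var(X) = E[X²] − (E[X])² = 65.2507 − 8.80309 = 56.4476.

56.4476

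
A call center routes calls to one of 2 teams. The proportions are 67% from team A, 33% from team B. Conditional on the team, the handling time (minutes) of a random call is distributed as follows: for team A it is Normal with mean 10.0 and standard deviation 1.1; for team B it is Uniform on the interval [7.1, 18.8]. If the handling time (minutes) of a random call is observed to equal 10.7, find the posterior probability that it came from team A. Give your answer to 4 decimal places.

0.8756

Likelihoods f(10.7 | ·): A: 0.296198; B: 0.0854701.
Posterior ∝ prior × likelihood. Numerator for A: 0.67·0.296198 = 0.198452.
Normalizing constant: 0.67·0.296198 + 0.33·0.0854701 = 0.226658.
P(A | observation) = 0.198452 / 0.226658 = 0.875561.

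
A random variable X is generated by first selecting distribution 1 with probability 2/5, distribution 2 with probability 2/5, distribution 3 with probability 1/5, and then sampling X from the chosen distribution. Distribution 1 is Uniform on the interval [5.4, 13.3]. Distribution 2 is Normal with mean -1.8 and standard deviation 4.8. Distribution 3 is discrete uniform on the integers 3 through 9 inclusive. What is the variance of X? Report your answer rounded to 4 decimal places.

37.7529

Per component, 1: μ=9.35, E[X²]=92.6233; 2: μ=-1.8, E[X²]=26.28; 3: μ=6, E[X²]=40.
E[X] = 0.4·9.35 + 0.4·-1.8 + 0.2·6 = 4.22.
E[X²] = 0.4·92.6233 + 0.4·26.28 + 0.2·40 = 55.5613.
Var(X) = E[X²] − (E[X])² = 55.5613 − 17.8084 = 37.7529.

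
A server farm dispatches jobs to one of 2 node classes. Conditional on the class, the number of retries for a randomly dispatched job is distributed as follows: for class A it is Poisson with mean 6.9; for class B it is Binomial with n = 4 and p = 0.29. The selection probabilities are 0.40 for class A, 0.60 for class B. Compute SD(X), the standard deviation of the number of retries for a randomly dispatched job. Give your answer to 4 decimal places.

Per component, A: μ=6.9, E[X²]=54.51; B: μ=1.16, E[X²]=2.1692.
E[X] = 0.4·6.9 + 0.6·1.16 = 3.456.
E[X²] = 0.4·54.51 + 0.6·2.1692 = 23.1055.
Var(X) = E[X²] − (E[X])² = 23.1055 − 11.9439 = 11.1616.
SD(X) = √11.1616 = 3.3409.

3.3409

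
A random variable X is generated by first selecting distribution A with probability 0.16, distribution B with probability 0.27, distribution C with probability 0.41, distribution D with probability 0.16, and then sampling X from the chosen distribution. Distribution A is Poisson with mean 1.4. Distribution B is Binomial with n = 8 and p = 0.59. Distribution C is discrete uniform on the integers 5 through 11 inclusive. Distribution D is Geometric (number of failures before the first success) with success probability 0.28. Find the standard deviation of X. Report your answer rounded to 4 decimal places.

3.2478

Per component, A: μ=1.4, E[X²]=3.36; B: μ=4.72, E[X²]=24.2136; C: μ=8, E[X²]=68; D: μ=2.57143, E[X²]=15.7959.
E[X] = 0.16·1.4 + 0.27·4.72 + 0.41·8 + 0.16·2.57143 = 5.18983.
E[X²] = 0.16·3.36 + 0.27·24.2136 + 0.41·68 + 0.16·15.7959 = 37.4826.
Var(X) = E[X²] − (E[X])² = 37.4826 − 26.9343 = 10.5483.
SD(X) = √10.5483 = 3.24781.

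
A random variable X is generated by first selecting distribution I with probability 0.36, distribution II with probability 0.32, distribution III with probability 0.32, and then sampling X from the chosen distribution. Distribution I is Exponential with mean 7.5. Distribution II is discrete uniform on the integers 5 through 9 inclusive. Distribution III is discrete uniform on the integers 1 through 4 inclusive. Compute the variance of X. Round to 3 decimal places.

Per component, I: μ=7.5, E[X²]=112.5; II: μ=7, E[X²]=51; III: μ=2.5, E[X²]=7.5.
E[X] = 0.36·7.5 + 0.32·7 + 0.32·2.5 = 5.74.
E[X²] = 0.36·112.5 + 0.32·51 + 0.32·7.5 = 59.22.
Var(X) = E[X²] − (E[X])² = 59.22 − 32.9476 = 26.2724.

26.272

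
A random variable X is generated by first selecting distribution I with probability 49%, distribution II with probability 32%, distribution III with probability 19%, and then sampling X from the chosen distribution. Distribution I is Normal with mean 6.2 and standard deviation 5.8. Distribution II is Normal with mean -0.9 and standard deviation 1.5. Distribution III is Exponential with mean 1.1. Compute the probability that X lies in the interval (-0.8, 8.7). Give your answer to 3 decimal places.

Conditional on each component, P(-0.8 < X < 8.7): I: 0.553042; II: 0.473424; III: 0.999633.
By total probability, P(-0.8 < X < 8.7) = 0.49·0.553042 + 0.32·0.473424 + 0.19·0.999633 = 0.612416.

0.612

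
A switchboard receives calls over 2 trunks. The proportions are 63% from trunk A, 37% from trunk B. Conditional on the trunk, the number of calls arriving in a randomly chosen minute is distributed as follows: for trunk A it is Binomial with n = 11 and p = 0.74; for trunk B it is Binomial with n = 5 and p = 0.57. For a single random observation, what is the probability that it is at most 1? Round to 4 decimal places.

0.0415

Conditional on each trunk, P(X ≤ 1): A: 1.1858e-05; B: 0.112137.
By total probability, P(X ≤ 1) = 0.63·1.1858e-05 + 0.37·0.112137 = 0.041498.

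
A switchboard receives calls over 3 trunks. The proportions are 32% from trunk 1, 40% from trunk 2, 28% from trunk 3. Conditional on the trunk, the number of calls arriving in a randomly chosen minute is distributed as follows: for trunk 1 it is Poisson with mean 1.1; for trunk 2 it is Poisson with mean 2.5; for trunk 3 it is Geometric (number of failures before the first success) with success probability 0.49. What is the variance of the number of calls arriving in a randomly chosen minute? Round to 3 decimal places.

Per component, 1: μ=1.1, E[X²]=2.31; 2: μ=2.5, E[X²]=8.75; 3: μ=1.04082, E[X²]=3.20741.
E[X] = 0.32·1.1 + 0.4·2.5 + 0.28·1.04082 = 1.64343.
E[X²] = 0.32·2.31 + 0.4·8.75 + 0.28·3.20741 = 5.13728.
Var(X) = E[X²] − (E[X])² = 5.13728 − 2.70086 = 2.43642.

2.436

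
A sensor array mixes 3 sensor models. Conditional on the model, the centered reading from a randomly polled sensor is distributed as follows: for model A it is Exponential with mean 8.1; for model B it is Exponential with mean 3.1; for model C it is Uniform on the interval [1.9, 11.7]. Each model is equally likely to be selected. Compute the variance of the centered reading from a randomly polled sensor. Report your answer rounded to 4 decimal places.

32.2278

Per component, A: μ=8.1, E[X²]=131.22; B: μ=3.1, E[X²]=19.22; C: μ=6.8, E[X²]=54.2433.
E[X] = 0.333333·8.1 + 0.333333·3.1 + 0.333333·6.8 = 6.
E[X²] = 0.333333·131.22 + 0.333333·19.22 + 0.333333·54.2433 = 68.2278.
Var(X) = E[X²] − (E[X])² = 68.2278 − 36 = 32.2278.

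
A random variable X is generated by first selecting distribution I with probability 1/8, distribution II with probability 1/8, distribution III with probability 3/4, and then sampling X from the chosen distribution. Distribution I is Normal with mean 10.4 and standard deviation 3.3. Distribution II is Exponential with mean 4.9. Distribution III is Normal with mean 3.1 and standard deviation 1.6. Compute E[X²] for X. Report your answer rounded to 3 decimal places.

For each component E[X²] = Var + (mean)², giving I: 119.05; II: 48.02; III: 12.17.
Overall E[X²] = 0.125·119.05 + 0.125·48.02 + 0.75·12.17 = 30.0113.

30.011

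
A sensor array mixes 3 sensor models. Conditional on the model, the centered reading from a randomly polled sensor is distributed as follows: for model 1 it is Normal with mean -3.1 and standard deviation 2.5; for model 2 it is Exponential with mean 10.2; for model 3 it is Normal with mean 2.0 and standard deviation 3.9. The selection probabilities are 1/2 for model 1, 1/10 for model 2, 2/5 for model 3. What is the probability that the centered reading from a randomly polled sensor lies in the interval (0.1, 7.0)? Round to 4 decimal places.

Conditional on each model, P(0.1 < X < 7.0): 1: 0.100246; 2: 0.486796; 3: 0.587022.
By total probability, P(0.1 < X < 7.0) = 0.5·0.100246 + 0.1·0.486796 + 0.4·0.587022 = 0.333611.

0.3336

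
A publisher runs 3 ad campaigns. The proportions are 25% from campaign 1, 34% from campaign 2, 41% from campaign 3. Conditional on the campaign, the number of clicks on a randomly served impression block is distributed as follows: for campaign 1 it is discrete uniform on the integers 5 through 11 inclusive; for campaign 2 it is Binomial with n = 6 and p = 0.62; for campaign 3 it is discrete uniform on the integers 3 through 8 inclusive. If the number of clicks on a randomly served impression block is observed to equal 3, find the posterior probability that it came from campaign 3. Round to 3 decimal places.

Likelihoods P(X=3 | ·): 1: 0; 2: 0.261551; 3: 0.166667.
Posterior ∝ prior × likelihood. Numerator for 3: 0.41·0.166667 = 0.0683333.
Normalizing constant: 0.25·0 + 0.34·0.261551 + 0.41·0.166667 = 0.157261.
P(3 | observation) = 0.0683333 / 0.157261 = 0.434523.

0.435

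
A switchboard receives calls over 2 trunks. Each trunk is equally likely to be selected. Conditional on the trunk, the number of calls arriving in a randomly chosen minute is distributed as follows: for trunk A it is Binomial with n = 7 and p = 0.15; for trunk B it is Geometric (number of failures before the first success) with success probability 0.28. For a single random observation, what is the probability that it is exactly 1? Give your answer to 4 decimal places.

Conditional on each trunk, P(X = 1): A: 0.396007; B: 0.2016.
By total probability, P(X = 1) = 0.5·0.396007 + 0.5·0.2016 = 0.298803.

0.2988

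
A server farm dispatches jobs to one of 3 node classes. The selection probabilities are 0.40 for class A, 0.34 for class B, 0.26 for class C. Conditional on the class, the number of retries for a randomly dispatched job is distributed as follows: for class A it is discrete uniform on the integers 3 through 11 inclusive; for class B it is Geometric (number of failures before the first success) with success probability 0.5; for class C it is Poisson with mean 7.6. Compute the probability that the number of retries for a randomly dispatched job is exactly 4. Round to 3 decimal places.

0.073

Conditional on each class, P(X = 4): A: 0.111111; B: 0.03125; C: 0.0695673.
By total probability, P(X = 4) = 0.4·0.111111 + 0.34·0.03125 + 0.26·0.0695673 = 0.0731569.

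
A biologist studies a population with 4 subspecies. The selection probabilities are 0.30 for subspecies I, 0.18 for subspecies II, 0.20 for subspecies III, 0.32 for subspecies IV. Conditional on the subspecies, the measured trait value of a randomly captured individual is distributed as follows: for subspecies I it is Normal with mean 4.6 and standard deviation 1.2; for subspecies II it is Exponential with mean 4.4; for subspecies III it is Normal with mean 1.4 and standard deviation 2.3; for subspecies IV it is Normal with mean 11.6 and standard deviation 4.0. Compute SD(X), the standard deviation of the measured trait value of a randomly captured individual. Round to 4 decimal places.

5.0382

Per component, I: μ=4.6, E[X²]=22.6; II: μ=4.4, E[X²]=38.72; III: μ=1.4, E[X²]=7.25; IV: μ=11.6, E[X²]=150.56.
E[X] = 0.3·4.6 + 0.18·4.4 + 0.2·1.4 + 0.32·11.6 = 6.164.
E[X²] = 0.3·22.6 + 0.18·38.72 + 0.2·7.25 + 0.32·150.56 = 63.3788.
Var(X) = E[X²] − (E[X])² = 63.3788 − 37.9949 = 25.3839.
SD(X) = √25.3839 = 5.03824.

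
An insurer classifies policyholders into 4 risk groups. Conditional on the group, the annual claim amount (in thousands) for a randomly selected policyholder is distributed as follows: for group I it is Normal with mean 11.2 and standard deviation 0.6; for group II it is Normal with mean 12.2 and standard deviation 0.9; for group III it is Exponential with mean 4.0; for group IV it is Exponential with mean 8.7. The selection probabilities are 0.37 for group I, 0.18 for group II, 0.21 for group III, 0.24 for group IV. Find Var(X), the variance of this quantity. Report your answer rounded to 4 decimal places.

30.6384

Per component, I: μ=11.2, E[X²]=125.8; II: μ=12.2, E[X²]=149.65; III: μ=4, E[X²]=32; IV: μ=8.7, E[X²]=151.38.
E[X] = 0.37·11.2 + 0.18·12.2 + 0.21·4 + 0.24·8.7 = 9.268.
E[X²] = 0.37·125.8 + 0.18·149.65 + 0.21·32 + 0.24·151.38 = 116.534.
Var(X) = E[X²] − (E[X])² = 116.534 − 85.8958 = 30.6384.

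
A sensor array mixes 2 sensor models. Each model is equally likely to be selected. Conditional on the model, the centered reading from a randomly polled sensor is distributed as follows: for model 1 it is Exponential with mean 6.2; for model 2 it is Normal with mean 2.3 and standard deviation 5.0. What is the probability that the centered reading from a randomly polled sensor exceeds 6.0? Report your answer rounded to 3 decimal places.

Conditional on each model, P(X > 6.0): 1: 0.37994; 2: 0.22965.
By total probability, P(X > 6.0) = 0.5·0.37994 + 0.5·0.22965 = 0.304795.

0.305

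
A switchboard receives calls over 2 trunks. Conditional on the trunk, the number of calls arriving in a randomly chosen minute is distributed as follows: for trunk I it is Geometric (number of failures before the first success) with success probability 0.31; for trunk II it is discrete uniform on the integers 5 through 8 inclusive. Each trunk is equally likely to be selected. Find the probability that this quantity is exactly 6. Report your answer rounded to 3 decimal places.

0.142

Conditional on each trunk, P(X = 6): I: 0.0334546; II: 0.25.
By total probability, P(X = 6) = 0.5·0.0334546 + 0.5·0.25 = 0.141727.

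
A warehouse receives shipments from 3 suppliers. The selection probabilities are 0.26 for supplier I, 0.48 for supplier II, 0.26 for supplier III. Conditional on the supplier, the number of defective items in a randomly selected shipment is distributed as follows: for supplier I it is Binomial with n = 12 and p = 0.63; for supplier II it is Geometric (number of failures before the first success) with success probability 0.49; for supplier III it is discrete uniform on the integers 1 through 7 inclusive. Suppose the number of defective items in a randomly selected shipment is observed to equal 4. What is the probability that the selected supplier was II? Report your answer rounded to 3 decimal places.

Likelihoods P(X=4 | ·): I: 0.0273893; II: 0.0331495; III: 0.142857.
Posterior ∝ prior × likelihood. Numerator for II: 0.48·0.0331495 = 0.0159118.
Normalizing constant: 0.26·0.0273893 + 0.48·0.0331495 + 0.26·0.142857 = 0.0601758.
P(II | observation) = 0.0159118 / 0.0601758 = 0.264421.

0.264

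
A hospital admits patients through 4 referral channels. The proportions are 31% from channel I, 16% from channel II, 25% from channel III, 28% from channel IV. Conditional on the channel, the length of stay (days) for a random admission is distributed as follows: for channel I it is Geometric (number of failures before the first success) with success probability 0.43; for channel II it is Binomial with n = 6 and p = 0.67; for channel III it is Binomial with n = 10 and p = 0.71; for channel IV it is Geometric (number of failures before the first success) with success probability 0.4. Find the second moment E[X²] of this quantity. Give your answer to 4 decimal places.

For each component E[X²] = Var + (mean)², giving I: 4.83991; II: 17.487; III: 52.469; IV: 6.
Overall E[X²] = 0.31·4.83991 + 0.16·17.487 + 0.25·52.469 + 0.28·6 = 19.0955.

19.0955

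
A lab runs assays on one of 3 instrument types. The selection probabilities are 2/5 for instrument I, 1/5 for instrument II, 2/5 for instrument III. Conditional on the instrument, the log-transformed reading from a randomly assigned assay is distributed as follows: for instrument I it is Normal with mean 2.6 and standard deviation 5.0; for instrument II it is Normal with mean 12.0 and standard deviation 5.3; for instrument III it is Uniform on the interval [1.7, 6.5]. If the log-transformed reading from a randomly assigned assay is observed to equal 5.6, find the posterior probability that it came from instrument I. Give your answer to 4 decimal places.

Likelihoods f(5.6 | ·): I: 0.0666449; II: 0.0363075; III: 0.208333.
Posterior ∝ prior × likelihood. Numerator for I: 0.4·0.0666449 = 0.026658.
Normalizing constant: 0.4·0.0666449 + 0.2·0.0363075 + 0.4·0.208333 = 0.117253.
P(I | observation) = 0.026658 / 0.117253 = 0.227355.

0.2274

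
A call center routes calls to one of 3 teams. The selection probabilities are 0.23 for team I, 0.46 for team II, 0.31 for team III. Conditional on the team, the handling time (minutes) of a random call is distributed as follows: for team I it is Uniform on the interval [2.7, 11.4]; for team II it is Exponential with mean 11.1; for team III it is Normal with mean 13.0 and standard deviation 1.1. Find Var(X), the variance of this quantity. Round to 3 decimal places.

63.277

Per component, I: μ=7.05, E[X²]=56.01; II: μ=11.1, E[X²]=246.42; III: μ=13, E[X²]=170.21.
E[X] = 0.23·7.05 + 0.46·11.1 + 0.31·13 = 10.7575.
E[X²] = 0.23·56.01 + 0.46·246.42 + 0.31·170.21 = 179.001.
Var(X) = E[X²] − (E[X])² = 179.001 − 115.724 = 63.2768.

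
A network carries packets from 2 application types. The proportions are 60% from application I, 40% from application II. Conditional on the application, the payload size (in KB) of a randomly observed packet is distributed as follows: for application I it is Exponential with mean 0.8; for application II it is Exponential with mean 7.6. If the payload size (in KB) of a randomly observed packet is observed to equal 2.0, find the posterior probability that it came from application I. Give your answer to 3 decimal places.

Likelihoods f(2.0 | ·): I: 0.102606; II: 0.101134.
Posterior ∝ prior × likelihood. Numerator for I: 0.6·0.102606 = 0.0615637.
Normalizing constant: 0.6·0.102606 + 0.4·0.101134 = 0.102017.
P(I | observation) = 0.0615637 / 0.102017 = 0.603463.

0.603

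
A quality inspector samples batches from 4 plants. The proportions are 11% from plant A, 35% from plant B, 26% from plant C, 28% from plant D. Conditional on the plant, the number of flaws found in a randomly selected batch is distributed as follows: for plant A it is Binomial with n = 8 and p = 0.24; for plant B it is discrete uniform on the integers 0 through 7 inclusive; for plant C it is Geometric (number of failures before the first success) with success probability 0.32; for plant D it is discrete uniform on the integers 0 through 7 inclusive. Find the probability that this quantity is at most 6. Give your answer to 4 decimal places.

Conditional on each plant, P(X ≤ 6): A: 0.99971; B: 0.875; C: 0.93277; D: 0.875.
By total probability, P(X ≤ 6) = 0.11·0.99971 + 0.35·0.875 + 0.26·0.93277 + 0.28·0.875 = 0.903738.

0.9037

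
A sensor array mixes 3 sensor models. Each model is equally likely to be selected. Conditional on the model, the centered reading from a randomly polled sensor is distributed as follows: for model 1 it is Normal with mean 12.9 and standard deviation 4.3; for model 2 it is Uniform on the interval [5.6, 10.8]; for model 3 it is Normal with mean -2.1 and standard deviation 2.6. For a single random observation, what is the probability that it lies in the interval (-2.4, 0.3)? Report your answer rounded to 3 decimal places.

Conditional on each model, P(-2.4 < X < 0.3): 1: 0.0015068; 2: 0; 3: 0.367946.
By total probability, P(-2.4 < X < 0.3) = 0.333333·0.0015068 + 0.333333·0 + 0.333333·0.367946 = 0.123151.

0.123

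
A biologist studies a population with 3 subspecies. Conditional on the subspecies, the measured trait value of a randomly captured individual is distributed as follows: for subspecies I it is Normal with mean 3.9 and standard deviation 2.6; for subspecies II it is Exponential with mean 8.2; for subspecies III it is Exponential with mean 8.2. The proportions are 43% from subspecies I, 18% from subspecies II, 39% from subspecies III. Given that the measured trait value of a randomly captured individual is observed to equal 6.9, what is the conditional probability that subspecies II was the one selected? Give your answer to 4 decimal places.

Likelihoods f(6.9 | ·): I: 0.0788561; II: 0.0525706; III: 0.0525706.
Posterior ∝ prior × likelihood. Numerator for II: 0.18·0.0525706 = 0.00946271.
Normalizing constant: 0.43·0.0788561 + 0.18·0.0525706 + 0.39·0.0525706 = 0.0638734.
P(II | observation) = 0.00946271 / 0.0638734 = 0.148148.

0.1481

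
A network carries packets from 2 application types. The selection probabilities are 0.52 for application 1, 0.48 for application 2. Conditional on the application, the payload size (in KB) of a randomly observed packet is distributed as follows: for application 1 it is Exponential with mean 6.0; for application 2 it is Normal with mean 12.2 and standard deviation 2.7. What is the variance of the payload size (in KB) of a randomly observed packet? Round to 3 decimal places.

31.814

Per component, 1: μ=6, E[X²]=72; 2: μ=12.2, E[X²]=156.13.
E[X] = 0.52·6 + 0.48·12.2 = 8.976.
E[X²] = 0.52·72 + 0.48·156.13 = 112.382.
Var(X) = E[X²] − (E[X])² = 112.382 − 80.5686 = 31.8138.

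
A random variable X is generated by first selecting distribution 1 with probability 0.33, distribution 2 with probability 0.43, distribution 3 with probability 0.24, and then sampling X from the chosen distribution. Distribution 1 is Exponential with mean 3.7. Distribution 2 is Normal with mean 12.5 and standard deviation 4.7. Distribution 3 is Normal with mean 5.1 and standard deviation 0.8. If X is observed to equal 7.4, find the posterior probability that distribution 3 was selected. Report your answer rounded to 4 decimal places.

Likelihoods f(7.4 | ·): 1: 0.0365771; 2: 0.0471119; 3: 0.00799765.
Posterior ∝ prior × likelihood. Numerator for 3: 0.24·0.00799765 = 0.00191944.
Normalizing constant: 0.33·0.0365771 + 0.43·0.0471119 + 0.24·0.00799765 = 0.034248.
P(3 | observation) = 0.00191944 / 0.034248 = 0.0560452.

0.0560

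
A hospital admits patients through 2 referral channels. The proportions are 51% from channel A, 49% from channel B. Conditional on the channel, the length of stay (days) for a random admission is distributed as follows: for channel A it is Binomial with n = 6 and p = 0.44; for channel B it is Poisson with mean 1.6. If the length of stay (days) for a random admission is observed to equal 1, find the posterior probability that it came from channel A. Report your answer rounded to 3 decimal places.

Likelihoods P(X=1 | ·): A: 0.145393; B: 0.323034.
Posterior ∝ prior × likelihood. Numerator for A: 0.51·0.145393 = 0.0741505.
Normalizing constant: 0.51·0.145393 + 0.49·0.323034 = 0.232437.
P(A | observation) = 0.0741505 / 0.232437 = 0.319013.

0.319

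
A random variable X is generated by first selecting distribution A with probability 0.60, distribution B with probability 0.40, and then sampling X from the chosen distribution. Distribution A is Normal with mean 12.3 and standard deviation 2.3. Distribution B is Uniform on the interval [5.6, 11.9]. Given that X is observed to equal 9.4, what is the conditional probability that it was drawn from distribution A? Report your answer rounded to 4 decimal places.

Likelihoods f(9.4 | ·): A: 0.0783363; B: 0.15873.
Posterior ∝ prior × likelihood. Numerator for A: 0.6·0.0783363 = 0.0470018.
Normalizing constant: 0.6·0.0783363 + 0.4·0.15873 = 0.110494.
P(A | observation) = 0.0470018 / 0.110494 = 0.425379.

0.4254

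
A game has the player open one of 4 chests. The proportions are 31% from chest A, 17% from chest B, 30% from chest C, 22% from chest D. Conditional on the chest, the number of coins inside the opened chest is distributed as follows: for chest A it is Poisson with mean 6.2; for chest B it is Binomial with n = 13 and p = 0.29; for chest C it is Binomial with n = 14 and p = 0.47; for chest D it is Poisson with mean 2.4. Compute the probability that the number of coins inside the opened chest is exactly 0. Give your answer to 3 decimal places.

Conditional on each chest, P(X = 0): A: 0.00202943; B: 0.0116509; C: 0.000137995; D: 0.090718.
By total probability, P(X = 0) = 0.31·0.00202943 + 0.17·0.0116509 + 0.3·0.000137995 + 0.22·0.090718 = 0.0226091.

0.023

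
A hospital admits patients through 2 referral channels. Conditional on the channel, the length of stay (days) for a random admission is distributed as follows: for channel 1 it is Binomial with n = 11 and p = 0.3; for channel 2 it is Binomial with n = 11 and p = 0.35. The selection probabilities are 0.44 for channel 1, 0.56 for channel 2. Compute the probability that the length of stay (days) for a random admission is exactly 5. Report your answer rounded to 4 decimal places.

Conditional on each channel, P(X = 5): 1: 0.13208; 2: 0.183005.
By total probability, P(X = 5) = 0.44·0.13208 + 0.56·0.183005 = 0.160598.

0.1606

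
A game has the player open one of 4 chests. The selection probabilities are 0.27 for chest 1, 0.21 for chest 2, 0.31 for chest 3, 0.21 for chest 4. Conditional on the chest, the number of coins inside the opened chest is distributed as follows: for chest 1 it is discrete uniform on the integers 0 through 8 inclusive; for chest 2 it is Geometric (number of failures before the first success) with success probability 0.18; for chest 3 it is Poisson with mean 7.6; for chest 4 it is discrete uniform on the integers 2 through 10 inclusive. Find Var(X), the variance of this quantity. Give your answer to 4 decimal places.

13.0619

Per component, 1: μ=4, E[X²]=22.6667; 2: μ=4.55556, E[X²]=46.0617; 3: μ=7.6, E[X²]=65.36; 4: μ=6, E[X²]=42.6667.
E[X] = 0.27·4 + 0.21·4.55556 + 0.31·7.6 + 0.21·6 = 5.65267.
E[X²] = 0.27·22.6667 + 0.21·46.0617 + 0.31·65.36 + 0.21·42.6667 = 45.0146.
Var(X) = E[X²] − (E[X])² = 45.0146 − 31.9526 = 13.0619.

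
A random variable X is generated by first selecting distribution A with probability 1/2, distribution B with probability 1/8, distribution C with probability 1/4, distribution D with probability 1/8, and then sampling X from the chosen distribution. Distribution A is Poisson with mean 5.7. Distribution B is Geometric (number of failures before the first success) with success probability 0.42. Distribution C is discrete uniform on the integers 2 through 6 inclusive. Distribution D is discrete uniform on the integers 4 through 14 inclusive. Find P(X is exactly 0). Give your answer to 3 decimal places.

Conditional on each component, P(X = 0): A: 0.00334597; B: 0.42; C: 0; D: 0.
By total probability, P(X = 0) = 0.5·0.00334597 + 0.125·0.42 + 0.25·0 + 0.125·0 = 0.054173.

0.054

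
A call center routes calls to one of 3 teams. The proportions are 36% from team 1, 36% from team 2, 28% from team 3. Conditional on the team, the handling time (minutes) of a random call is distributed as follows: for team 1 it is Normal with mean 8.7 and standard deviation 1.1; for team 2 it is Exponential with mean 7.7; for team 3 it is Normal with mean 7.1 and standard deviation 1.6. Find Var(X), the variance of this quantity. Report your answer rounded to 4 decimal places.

Per component, 1: μ=8.7, E[X²]=76.9; 2: μ=7.7, E[X²]=118.58; 3: μ=7.1, E[X²]=52.97.
E[X] = 0.36·8.7 + 0.36·7.7 + 0.28·7.1 = 7.892.
E[X²] = 0.36·76.9 + 0.36·118.58 + 0.28·52.97 = 85.2044.
Var(X) = E[X²] − (E[X])² = 85.2044 − 62.2837 = 22.9207.

22.9207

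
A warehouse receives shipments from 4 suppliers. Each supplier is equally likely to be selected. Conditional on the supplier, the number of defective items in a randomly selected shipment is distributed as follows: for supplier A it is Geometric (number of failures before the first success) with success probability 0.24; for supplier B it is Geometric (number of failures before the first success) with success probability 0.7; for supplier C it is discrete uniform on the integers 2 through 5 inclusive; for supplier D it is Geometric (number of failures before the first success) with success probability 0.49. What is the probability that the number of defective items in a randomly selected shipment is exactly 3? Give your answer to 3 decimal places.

0.110

Conditional on each supplier, P(X = 3): A: 0.105354; B: 0.0189; C: 0.25; D: 0.064999.
By total probability, P(X = 3) = 0.25·0.105354 + 0.25·0.0189 + 0.25·0.25 + 0.25·0.064999 = 0.109813.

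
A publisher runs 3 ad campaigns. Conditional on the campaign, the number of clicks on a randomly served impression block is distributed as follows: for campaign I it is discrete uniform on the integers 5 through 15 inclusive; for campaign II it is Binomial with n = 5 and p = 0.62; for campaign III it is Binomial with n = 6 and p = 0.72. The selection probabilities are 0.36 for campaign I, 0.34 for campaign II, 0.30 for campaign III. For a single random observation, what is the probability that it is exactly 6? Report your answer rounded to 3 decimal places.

0.075

Conditional on each campaign, P(X = 6): I: 0.0909091; II: 0; III: 0.139314.
By total probability, P(X = 6) = 0.36·0.0909091 + 0.34·0 + 0.3·0.139314 = 0.0745215.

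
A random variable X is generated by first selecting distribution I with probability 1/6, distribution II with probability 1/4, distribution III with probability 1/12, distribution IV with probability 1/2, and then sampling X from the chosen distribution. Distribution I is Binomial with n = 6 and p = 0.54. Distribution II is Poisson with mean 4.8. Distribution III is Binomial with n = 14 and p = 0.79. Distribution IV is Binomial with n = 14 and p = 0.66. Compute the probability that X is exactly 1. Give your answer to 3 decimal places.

0.021

Conditional on each component, P(X = 1): I: 0.066732; II: 0.0395028; III: 1.70846e-08; IV: 7.49718e-06.
By total probability, P(X = 1) = 0.166667·0.066732 + 0.25·0.0395028 + 0.0833333·1.70846e-08 + 0.5·7.49718e-06 = 0.0210014.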